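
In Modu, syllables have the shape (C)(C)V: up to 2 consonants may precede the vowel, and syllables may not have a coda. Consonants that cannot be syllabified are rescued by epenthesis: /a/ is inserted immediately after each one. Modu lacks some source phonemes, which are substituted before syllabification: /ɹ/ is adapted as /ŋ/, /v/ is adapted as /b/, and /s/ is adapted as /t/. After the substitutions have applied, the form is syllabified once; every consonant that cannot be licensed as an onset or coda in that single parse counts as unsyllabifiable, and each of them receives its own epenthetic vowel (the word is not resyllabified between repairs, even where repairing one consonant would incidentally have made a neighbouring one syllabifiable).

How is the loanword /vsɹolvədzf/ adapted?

batŋolbədazafa

Substitution: /v/ → /b/, /s/ → /t/, /ɹ/ → /ŋ/, giving /btŋolbədzf/.
Syllabifying with onset maximization leaves /b/, /d/, /z/, /f/ stranded (no codas are permitted; onsets may contain at most 2 consonants).
Epenthesis after each stranded consonant: /b/ → /ba/, /d/ → /da/, /z/ → /za/, /f/ → /fa/.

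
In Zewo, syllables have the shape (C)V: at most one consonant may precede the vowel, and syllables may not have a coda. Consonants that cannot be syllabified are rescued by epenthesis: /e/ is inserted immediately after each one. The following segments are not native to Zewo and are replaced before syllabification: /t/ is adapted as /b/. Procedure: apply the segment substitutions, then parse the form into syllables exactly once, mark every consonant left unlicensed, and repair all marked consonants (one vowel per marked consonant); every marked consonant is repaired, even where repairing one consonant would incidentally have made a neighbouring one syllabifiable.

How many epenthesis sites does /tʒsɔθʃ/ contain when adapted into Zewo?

4

After substitution the input is /bʒsɔθʃ/.
The unsyllabifiable consonants are /b/, /ʒ/, /θ/, /ʃ/; each receives one epenthetic vowel.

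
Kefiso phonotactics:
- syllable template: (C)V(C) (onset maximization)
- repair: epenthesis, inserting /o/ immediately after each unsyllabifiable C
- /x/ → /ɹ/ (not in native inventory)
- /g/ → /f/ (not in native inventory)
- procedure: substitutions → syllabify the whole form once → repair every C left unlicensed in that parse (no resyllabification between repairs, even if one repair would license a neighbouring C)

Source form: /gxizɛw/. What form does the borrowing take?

foɹizɛw

Substitution: /g/ → /f/, /x/ → /ɹ/, giving /fɹizɛw/.
The consonants /f/ cannot be parsed into a legal (C)V(C) syllable (at most one coda consonant is licensed; onsets are limited to one consonant).
Inserting the epenthetic vowel yields /f/ → /fo/.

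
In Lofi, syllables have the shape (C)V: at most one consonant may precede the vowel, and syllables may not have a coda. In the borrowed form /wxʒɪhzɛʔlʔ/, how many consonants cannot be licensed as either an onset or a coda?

6

The consonants /w/, /x/, /h/, /ʔ/, /l/, /ʔ/ cannot be parsed into a legal (C)V syllable (no codas are permitted; onsets are limited to one consonant).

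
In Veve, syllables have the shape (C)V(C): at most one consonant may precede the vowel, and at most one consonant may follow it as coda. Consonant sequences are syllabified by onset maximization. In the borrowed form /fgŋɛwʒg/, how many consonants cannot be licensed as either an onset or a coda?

Under (C)V(C), the unsyllabifiable consonants are /f/, /g/, /ʒ/, /g/ (at most one coda consonant is licensed; onsets are limited to one consonant).

4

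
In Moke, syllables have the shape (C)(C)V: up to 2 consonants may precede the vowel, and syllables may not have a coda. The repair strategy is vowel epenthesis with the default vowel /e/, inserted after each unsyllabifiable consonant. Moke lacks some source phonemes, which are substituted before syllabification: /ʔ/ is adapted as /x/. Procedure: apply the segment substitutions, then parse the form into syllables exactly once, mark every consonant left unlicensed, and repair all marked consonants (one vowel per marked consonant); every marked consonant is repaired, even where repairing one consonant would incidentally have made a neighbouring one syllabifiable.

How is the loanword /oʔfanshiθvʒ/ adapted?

oxfaneshiθeveʒe

Substitution: /ʔ/ → /x/, giving /oxfanshiθvʒ/.
Syllabifying with onset maximization leaves /n/, /θ/, /v/, /ʒ/ stranded (no codas are permitted; onsets may contain at most 2 consonants).
Each unlicensed consonant becomes the onset of a new syllable: /n/ → /ne/, /θ/ → /θe/, /v/ → /ve/, /ʒ/ → /ʒe/.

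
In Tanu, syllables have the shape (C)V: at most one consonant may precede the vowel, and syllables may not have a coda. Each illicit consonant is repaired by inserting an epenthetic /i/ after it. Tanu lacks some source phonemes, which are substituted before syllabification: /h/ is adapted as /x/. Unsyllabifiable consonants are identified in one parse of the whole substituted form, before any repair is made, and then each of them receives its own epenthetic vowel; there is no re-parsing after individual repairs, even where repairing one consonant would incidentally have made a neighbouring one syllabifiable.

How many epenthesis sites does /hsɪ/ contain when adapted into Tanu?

1

After substitution the input is /xsɪ/.
The unsyllabifiable consonants are /x/; each receives one epenthetic vowel.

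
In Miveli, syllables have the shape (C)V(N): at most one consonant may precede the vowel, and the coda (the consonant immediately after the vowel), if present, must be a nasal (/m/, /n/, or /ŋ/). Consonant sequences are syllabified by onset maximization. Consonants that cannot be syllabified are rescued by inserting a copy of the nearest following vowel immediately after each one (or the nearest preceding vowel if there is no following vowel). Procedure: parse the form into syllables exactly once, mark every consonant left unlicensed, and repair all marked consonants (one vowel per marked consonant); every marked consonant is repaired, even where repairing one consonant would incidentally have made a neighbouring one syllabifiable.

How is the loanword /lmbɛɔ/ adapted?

lɛmɛbɛɔ

The consonants /l/, /m/ cannot be parsed into a legal (C)V(N) syllable (only a nasal (/m/, /n/, or /ŋ/) is licensed in coda position; onsets are limited to one consonant).
Epenthesis after each stranded consonant: /l/ → /lɛ/, /m/ → /mɛ/.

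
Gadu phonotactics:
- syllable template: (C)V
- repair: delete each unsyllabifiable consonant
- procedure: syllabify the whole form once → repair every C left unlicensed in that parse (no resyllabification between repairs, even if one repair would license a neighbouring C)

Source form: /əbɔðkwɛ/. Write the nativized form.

əbɔwɛ

Syllabifying with onset maximization leaves /ð/, /k/ stranded (no codas are permitted; onsets are limited to one consonant).
Deleting the stranded consonants removes /ð/, /k/.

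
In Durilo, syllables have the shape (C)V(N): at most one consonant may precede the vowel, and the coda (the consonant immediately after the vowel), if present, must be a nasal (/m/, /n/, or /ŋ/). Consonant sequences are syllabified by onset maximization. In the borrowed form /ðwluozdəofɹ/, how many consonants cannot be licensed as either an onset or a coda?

Under (C)V(N), the unsyllabifiable consonants are /ð/, /w/, /z/, /f/, /ɹ/ (only a nasal (/m/, /n/, or /ŋ/) is licensed in coda position; onsets are limited to one consonant).

5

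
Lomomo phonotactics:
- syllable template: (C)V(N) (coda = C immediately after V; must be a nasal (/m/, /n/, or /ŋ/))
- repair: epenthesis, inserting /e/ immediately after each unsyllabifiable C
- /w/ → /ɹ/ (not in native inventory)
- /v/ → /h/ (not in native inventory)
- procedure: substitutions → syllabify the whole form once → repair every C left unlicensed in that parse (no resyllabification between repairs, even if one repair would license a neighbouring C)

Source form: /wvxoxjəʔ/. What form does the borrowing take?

ɹehexoxejəʔe

Substitution: /w/ → /ɹ/, /v/ → /h/, giving /ɹhxoxjəʔ/.
Syllabifying with onset maximization leaves /ɹ/, /h/, /x/, /ʔ/ stranded (only a nasal (/m/, /n/, or /ŋ/) is licensed in coda position; onsets are limited to one consonant).
Each unlicensed consonant becomes the onset of a new syllable: /ɹ/ → /ɹe/, /h/ → /he/, /x/ → /xe/, /ʔ/ → /ʔe/.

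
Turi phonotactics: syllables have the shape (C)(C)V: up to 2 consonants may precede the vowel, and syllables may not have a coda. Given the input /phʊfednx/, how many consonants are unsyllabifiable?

3

Syllabifying with onset maximization leaves /d/, /n/, /x/ stranded (no codas are permitted; onsets may contain at most 2 consonants).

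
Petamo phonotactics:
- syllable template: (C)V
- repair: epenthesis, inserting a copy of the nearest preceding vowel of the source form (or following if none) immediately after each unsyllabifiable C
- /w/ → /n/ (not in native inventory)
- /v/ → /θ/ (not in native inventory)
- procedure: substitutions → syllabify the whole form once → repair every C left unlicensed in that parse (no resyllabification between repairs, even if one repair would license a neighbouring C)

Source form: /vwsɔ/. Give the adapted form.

θɔnɔsɔ

Substitution: /v/ → /θ/, /w/ → /n/, giving /θnsɔ/.
The consonants /θ/, /n/ cannot be parsed into a legal (C)V syllable (no codas are permitted; onsets are limited to one consonant).
Each unlicensed consonant becomes the onset of a new syllable: /θ/ → /θɔ/, /n/ → /nɔ/.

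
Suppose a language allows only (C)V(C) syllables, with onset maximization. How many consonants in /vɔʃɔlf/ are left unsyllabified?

1

Under (C)V(C), the unsyllabifiable consonants are /f/ (at most one coda consonant is licensed; onsets are limited to one consonant).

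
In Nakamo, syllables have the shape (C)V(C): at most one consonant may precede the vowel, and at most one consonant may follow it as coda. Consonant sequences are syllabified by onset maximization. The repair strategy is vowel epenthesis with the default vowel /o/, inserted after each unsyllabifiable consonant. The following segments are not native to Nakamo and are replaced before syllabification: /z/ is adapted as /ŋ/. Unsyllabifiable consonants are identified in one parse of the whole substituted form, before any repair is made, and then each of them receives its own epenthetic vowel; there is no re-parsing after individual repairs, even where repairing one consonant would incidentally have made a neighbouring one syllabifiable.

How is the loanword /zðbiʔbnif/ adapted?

Substitution: /z/ → /ŋ/, giving /ŋðbiʔbnif/.
The consonants /ŋ/, /ð/, /b/ cannot be parsed into a legal (C)V(C) syllable (at most one coda consonant is licensed; onsets are limited to one consonant).
Epenthesis after each stranded consonant: /ŋ/ → /ŋo/, /ð/ → /ðo/, /b/ → /bo/.

ŋoðobiʔbonif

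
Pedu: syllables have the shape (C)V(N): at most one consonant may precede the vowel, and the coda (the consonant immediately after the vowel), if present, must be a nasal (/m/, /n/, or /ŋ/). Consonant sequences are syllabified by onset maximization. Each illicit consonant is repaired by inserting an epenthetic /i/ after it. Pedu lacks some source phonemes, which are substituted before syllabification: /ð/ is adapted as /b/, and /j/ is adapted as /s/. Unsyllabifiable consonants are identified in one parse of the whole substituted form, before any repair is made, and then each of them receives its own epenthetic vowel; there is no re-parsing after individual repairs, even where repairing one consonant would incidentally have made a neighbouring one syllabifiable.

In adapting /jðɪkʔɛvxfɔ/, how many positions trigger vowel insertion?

4

After substitution the input is /sbɪkʔɛvxfɔ/.
The unsyllabifiable consonants are /s/, /k/, /v/, /x/; each receives one epenthetic vowel.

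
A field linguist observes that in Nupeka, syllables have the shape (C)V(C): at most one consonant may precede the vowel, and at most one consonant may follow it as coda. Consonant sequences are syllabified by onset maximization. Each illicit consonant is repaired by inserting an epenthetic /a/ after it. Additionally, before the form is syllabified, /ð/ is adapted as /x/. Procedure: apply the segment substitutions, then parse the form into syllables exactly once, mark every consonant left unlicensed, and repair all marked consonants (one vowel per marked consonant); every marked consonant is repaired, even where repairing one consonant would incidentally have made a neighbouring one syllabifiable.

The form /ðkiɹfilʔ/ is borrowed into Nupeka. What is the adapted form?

xakiɹfilʔa

Substitution: /ð/ → /x/, giving /xkiɹfilʔ/.
Under (C)V(C), the unsyllabifiable consonants are /x/, /ʔ/ (at most one coda consonant is licensed; onsets are limited to one consonant).
Inserting the epenthetic vowel yields /x/ → /xa/, /ʔ/ → /ʔa/.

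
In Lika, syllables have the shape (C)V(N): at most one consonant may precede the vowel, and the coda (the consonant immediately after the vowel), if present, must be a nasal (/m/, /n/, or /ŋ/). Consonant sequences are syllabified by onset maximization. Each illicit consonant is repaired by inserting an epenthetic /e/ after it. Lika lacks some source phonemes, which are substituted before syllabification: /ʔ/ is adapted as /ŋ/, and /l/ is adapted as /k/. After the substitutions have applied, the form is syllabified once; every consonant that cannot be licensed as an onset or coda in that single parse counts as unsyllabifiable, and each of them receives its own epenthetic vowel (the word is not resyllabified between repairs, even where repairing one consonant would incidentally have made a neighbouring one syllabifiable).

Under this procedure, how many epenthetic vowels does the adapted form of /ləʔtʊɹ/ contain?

1

After substitution the input is /kəŋtʊɹ/.
The unsyllabifiable consonants are /ɹ/; each receives one epenthetic vowel.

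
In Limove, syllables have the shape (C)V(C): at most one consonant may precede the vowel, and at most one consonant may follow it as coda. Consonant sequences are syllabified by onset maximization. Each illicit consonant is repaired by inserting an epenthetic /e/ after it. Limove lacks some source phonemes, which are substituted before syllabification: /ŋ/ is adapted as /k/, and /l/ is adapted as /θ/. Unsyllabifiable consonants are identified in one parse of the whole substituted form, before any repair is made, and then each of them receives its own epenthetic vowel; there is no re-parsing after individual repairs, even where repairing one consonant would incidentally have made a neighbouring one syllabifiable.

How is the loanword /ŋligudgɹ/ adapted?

keθigudgeɹe

Substitution: /ŋ/ → /k/, /l/ → /θ/, giving /kθigudgɹ/.
Syllabifying with onset maximization leaves /k/, /g/, /ɹ/ stranded (at most one coda consonant is licensed; onsets are limited to one consonant).
Epenthesis after each stranded consonant: /k/ → /ke/, /g/ → /ge/, /ɹ/ → /ɹe/.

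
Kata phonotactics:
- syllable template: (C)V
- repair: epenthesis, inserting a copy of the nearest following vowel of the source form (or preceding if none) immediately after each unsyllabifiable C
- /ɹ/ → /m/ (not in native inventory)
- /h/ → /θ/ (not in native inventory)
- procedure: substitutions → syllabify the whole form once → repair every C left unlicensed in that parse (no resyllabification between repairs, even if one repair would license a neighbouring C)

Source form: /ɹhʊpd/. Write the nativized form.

mʊθʊpʊdʊ

Substitution: /ɹ/ → /m/, /h/ → /θ/, giving /mθʊpd/.
The consonants /m/, /p/, /d/ cannot be parsed into a legal (C)V syllable (no codas are permitted; onsets are limited to one consonant).
Each unlicensed consonant becomes the onset of a new syllable: /m/ → /mʊ/, /p/ → /pʊ/, /d/ → /dʊ/.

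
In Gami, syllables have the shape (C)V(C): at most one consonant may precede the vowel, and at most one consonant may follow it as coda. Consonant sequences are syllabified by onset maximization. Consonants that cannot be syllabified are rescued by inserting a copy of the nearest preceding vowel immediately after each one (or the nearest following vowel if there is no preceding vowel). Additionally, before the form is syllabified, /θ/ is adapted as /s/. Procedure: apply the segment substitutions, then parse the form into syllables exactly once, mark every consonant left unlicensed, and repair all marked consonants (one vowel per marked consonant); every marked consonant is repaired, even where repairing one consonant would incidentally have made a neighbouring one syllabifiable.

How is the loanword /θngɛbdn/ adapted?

sɛnɛgɛbdɛnɛ

Substitution: /θ/ → /s/, giving /sngɛbdn/.
Under (C)V(C), the unsyllabifiable consonants are /s/, /n/, /d/, /n/ (at most one coda consonant is licensed; onsets are limited to one consonant).
Each unlicensed consonant becomes the onset of a new syllable: /s/ → /sɛ/, /n/ → /nɛ/, /d/ → /dɛ/, /n/ → /nɛ/.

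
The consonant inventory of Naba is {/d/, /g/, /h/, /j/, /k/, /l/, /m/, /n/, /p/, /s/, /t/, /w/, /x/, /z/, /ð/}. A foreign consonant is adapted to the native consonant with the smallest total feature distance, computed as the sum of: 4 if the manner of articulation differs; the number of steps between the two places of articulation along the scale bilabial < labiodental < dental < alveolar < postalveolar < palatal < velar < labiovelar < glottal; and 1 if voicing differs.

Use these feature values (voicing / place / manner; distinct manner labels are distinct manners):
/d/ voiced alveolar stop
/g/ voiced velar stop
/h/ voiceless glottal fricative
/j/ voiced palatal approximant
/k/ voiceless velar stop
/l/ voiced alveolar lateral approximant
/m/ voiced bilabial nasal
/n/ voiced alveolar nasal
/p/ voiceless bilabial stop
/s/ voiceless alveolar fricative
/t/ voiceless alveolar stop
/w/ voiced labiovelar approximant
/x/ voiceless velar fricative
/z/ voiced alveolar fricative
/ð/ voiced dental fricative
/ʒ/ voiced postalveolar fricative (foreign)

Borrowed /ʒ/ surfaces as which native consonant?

/z/ is closest: same manner (fricative), place distance 1 (postalveolar→alveolar), same voicing; total 1. Next closest is /s/ at distance 2.

z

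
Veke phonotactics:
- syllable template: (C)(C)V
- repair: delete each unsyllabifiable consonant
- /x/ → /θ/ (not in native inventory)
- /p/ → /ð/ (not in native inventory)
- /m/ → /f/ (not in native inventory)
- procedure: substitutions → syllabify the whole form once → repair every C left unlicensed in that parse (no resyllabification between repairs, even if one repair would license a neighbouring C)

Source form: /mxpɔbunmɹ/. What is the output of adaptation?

Substitution: /m/ → /f/, /x/ → /θ/, /p/ → /ð/, giving /fθðɔbunfɹ/.
Under (C)(C)V, the unsyllabifiable consonants are /f/, /n/, /f/, /ɹ/ (no codas are permitted; onsets may contain at most 2 consonants).
Each unlicensed consonant is deleted: /f/, /n/, /f/, /ɹ/.

θðɔbu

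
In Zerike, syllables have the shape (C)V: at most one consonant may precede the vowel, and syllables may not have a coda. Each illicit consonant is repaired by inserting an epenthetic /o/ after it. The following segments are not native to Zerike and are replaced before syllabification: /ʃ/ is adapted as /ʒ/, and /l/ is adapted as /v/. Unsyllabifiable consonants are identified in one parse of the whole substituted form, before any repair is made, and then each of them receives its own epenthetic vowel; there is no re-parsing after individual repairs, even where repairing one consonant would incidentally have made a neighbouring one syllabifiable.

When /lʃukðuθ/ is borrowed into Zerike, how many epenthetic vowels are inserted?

After substitution the input is /vʒukðuθ/.
The unsyllabifiable consonants are /v/, /k/, /θ/; each receives one epenthetic vowel.

3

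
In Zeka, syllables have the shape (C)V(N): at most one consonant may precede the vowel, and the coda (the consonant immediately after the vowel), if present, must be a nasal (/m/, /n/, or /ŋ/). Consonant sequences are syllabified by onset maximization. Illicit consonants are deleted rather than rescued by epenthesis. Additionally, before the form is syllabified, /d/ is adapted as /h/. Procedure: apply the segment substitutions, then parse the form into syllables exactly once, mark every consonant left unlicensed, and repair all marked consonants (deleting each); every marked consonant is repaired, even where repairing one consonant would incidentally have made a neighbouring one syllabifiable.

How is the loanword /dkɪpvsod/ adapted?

Substitution: /d/ → /h/, giving /hkɪpvsoh/.
The consonants /h/, /p/, /v/, /h/ cannot be parsed into a legal (C)V(N) syllable (only a nasal (/m/, /n/, or /ŋ/) is licensed in coda position; onsets are limited to one consonant).
Deletion applies to /h/, /p/, /v/, /h/.

kɪso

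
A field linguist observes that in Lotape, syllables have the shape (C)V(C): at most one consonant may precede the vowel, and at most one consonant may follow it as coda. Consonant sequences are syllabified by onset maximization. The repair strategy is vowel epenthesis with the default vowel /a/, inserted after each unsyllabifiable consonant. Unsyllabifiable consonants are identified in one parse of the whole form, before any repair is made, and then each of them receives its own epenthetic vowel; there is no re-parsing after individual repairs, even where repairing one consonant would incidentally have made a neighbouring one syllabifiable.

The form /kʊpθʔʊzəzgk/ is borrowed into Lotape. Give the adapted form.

Syllabifying with onset maximization leaves /θ/, /g/, /k/ stranded (at most one coda consonant is licensed; onsets are limited to one consonant).
Each unlicensed consonant becomes the onset of a new syllable: /θ/ → /θa/, /g/ → /ga/, /k/ → /ka/.

kʊpθaʔʊzəzgaka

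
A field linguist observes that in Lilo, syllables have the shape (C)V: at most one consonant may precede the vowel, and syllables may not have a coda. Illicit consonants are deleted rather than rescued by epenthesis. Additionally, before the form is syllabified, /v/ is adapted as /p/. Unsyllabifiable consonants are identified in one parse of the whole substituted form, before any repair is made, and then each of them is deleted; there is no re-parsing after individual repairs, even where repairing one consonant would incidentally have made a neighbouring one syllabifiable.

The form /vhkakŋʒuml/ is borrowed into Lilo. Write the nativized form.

kaʒu

Substitution: /v/ → /p/, giving /phkakŋʒuml/.
Syllabifying with onset maximization leaves /p/, /h/, /k/, /ŋ/, /m/, /l/ stranded (no codas are permitted; onsets are limited to one consonant).
Deleting the stranded consonants removes /p/, /h/, /k/, /ŋ/, /m/, /l/.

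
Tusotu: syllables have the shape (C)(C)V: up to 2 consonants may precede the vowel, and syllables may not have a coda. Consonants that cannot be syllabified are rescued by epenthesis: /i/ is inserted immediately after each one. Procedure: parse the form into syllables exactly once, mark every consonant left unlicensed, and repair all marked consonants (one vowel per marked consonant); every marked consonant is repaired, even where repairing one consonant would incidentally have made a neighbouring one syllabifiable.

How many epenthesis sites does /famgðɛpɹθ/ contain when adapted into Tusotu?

4

The unsyllabifiable consonants are /m/, /p/, /ɹ/, /θ/; each receives one epenthetic vowel.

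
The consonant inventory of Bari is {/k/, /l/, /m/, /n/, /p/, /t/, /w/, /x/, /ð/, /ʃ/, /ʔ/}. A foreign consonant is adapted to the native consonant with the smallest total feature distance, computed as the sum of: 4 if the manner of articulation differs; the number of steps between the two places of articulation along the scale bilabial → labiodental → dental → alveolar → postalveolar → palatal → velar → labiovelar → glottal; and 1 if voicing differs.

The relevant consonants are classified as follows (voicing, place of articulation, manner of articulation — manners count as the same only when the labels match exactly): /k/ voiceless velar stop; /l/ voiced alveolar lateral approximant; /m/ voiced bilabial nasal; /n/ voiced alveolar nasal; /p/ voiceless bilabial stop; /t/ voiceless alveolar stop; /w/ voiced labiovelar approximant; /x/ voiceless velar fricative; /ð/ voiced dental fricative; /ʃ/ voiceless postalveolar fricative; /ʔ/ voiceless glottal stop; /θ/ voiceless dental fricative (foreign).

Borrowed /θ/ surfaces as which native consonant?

ð

/ð/ is closest: same manner (fricative), place distance 0 (dental→dental), voicing differs (+1); total 1. Next closest is /ʃ/ at distance 2.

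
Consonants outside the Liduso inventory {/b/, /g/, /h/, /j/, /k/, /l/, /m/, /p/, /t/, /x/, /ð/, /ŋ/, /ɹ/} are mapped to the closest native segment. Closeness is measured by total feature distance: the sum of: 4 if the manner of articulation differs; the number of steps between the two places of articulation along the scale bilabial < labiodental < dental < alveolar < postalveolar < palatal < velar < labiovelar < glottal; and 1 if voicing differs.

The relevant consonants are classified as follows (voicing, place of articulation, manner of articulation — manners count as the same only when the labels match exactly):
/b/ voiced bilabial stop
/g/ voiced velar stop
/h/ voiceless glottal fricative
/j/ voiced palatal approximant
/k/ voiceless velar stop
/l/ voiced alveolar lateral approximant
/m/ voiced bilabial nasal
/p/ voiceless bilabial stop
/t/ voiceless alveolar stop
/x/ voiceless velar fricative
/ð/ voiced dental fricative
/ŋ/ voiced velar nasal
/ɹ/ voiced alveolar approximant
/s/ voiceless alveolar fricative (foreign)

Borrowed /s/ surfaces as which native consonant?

ð

/ð/ is closest: same manner (fricative), place distance 1 (alveolar→dental), voicing differs (+1); total 2. Next closest is /x/ at distance 3.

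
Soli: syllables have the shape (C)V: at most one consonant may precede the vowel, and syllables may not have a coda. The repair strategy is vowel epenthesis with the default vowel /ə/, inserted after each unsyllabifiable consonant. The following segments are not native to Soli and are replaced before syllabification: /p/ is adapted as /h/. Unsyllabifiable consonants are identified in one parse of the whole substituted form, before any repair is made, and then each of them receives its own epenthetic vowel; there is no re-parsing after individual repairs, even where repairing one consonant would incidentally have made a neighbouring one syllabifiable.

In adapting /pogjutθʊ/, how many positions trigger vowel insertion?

After substitution the input is /hogjutθʊ/.
The unsyllabifiable consonants are /g/, /t/; each receives one epenthetic vowel.

2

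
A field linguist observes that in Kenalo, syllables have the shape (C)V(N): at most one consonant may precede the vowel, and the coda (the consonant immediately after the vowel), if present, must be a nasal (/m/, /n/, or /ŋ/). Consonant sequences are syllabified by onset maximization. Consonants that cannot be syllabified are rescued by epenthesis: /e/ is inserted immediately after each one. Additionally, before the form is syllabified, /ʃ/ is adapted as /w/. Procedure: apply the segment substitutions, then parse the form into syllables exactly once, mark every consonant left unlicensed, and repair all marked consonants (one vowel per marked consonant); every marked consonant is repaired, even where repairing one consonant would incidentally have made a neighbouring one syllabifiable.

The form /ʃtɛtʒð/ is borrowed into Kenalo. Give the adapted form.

Substitution: /ʃ/ → /w/, giving /wtɛtʒð/.
The consonants /w/, /t/, /ʒ/, /ð/ cannot be parsed into a legal (C)V(N) syllable (only a nasal (/m/, /n/, or /ŋ/) is licensed in coda position; onsets are limited to one consonant).
Each unlicensed consonant becomes the onset of a new syllable: /w/ → /we/, /t/ → /te/, /ʒ/ → /ʒe/, /ð/ → /ðe/.

wetɛteʒeðe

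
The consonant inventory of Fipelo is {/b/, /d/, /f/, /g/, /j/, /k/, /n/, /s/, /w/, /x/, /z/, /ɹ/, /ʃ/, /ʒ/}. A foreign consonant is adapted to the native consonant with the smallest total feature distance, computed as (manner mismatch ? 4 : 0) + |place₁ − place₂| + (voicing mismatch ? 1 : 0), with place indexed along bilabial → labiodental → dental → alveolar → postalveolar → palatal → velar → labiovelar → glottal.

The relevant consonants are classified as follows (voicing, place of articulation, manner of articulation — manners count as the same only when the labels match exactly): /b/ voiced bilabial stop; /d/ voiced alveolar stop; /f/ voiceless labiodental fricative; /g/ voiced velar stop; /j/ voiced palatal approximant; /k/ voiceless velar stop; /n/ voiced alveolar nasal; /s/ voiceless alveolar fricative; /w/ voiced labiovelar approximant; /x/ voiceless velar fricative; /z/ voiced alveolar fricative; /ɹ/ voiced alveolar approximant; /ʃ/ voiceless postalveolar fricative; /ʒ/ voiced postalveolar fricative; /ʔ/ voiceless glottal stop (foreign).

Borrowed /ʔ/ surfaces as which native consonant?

/k/ is closest: same manner (stop), place distance 2 (glottal→velar), same voicing; total 2. Next closest is /g/ at distance 3.

k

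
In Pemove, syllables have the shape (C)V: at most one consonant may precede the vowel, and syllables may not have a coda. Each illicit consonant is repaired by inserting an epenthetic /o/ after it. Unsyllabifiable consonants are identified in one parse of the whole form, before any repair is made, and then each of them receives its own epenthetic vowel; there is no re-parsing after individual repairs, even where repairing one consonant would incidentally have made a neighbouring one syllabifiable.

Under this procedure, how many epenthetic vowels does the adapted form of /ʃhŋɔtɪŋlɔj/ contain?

4

The unsyllabifiable consonants are /ʃ/, /h/, /ŋ/, /j/; each receives one epenthetic vowel.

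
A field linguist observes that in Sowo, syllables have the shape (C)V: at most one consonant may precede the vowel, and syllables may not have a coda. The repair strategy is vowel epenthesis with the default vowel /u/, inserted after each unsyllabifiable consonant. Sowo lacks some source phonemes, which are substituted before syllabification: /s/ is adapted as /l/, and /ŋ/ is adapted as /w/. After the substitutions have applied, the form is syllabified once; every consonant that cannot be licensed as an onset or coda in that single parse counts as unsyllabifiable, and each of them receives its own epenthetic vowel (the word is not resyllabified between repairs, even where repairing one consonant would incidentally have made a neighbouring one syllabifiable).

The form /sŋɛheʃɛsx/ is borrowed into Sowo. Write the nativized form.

Substitution: /s/ → /l/, /ŋ/ → /w/, giving /lwɛheʃɛlx/.
Syllabifying with onset maximization leaves /l/, /l/, /x/ stranded (no codas are permitted; onsets are limited to one consonant).
Epenthesis after each stranded consonant: /l/ → /lu/, /l/ → /lu/, /x/ → /xu/.

luwɛheʃɛluxu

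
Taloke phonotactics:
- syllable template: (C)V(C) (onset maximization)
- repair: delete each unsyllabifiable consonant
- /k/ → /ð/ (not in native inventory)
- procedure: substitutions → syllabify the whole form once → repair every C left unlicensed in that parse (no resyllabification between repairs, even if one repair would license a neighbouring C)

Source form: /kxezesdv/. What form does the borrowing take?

Substitution: /k/ → /ð/, giving /ðxezesdv/.
The consonants /ð/, /d/, /v/ cannot be parsed into a legal (C)V(C) syllable (at most one coda consonant is licensed; onsets are limited to one consonant).
Each unlicensed consonant is deleted: /ð/, /d/, /v/.

xezes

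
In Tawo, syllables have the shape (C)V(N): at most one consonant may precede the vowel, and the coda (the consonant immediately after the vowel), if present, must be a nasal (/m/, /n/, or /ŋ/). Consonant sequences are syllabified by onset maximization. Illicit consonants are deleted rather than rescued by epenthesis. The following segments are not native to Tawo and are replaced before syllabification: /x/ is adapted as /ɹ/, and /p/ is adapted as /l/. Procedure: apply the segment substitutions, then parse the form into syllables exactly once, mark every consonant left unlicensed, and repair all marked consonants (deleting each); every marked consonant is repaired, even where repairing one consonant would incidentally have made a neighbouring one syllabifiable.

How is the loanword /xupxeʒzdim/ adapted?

ɹuɹedim

Substitution: /x/ → /ɹ/, /p/ → /l/, giving /ɹulɹeʒzdim/.
Under (C)V(N), the unsyllabifiable consonants are /l/, /ʒ/, /z/ (only a nasal (/m/, /n/, or /ŋ/) is licensed in coda position; onsets are limited to one consonant).
Each unlicensed consonant is deleted: /l/, /ʒ/, /z/.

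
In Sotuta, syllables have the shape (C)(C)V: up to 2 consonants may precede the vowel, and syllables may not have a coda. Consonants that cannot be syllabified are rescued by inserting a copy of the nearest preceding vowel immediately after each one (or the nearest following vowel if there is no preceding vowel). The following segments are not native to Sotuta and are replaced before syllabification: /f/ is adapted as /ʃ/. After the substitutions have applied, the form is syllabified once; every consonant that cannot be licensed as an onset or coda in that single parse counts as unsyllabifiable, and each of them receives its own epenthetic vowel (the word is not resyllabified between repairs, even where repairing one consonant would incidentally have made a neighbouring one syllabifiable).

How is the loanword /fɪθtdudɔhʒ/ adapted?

ʃɪθɪtdudɔhɔʒɔ

Substitution: /f/ → /ʃ/, giving /ʃɪθtdudɔhʒ/.
Syllabifying with onset maximization leaves /θ/, /h/, /ʒ/ stranded (no codas are permitted; onsets may contain at most 2 consonants).
Each unlicensed consonant becomes the onset of a new syllable: /θ/ → /θɪ/, /h/ → /hɔ/, /ʒ/ → /ʒɔ/.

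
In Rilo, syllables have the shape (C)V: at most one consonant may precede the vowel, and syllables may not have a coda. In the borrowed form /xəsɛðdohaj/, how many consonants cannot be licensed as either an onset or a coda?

Syllabifying with onset maximization leaves /ð/, /j/ stranded (no codas are permitted; onsets are limited to one consonant).

2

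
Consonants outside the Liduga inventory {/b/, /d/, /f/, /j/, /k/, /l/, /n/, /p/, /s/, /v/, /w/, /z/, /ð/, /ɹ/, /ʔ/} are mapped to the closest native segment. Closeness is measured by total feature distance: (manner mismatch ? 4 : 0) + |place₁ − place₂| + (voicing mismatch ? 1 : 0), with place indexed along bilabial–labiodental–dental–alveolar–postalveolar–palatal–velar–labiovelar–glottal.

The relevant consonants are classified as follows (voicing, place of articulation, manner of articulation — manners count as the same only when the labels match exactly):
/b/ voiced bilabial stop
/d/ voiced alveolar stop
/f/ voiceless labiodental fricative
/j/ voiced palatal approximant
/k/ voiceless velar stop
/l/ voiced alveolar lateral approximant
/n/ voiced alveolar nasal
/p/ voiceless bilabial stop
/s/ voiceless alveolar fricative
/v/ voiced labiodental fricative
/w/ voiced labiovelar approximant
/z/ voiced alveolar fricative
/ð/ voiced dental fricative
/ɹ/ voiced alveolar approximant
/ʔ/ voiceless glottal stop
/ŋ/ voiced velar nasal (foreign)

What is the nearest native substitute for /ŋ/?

/n/ is closest: same manner (nasal), place distance 3 (velar→alveolar), same voicing; total 3. Next closest is /j/ at distance 5.

n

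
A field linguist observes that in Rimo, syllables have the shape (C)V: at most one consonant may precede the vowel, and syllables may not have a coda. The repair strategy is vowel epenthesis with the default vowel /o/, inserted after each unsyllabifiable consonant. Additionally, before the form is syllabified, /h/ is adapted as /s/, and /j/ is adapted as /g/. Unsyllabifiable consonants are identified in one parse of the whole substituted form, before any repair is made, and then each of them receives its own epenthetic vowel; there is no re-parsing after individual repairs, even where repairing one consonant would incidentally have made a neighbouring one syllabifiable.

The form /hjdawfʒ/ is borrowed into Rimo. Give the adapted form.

Substitution: /h/ → /s/, /j/ → /g/, giving /sgdawfʒ/.
The consonants /s/, /g/, /w/, /f/, /ʒ/ cannot be parsed into a legal (C)V syllable (no codas are permitted; onsets are limited to one consonant).
Each unlicensed consonant becomes the onset of a new syllable: /s/ → /so/, /g/ → /go/, /w/ → /wo/, /f/ → /fo/, /ʒ/ → /ʒo/.

sogodawofoʒo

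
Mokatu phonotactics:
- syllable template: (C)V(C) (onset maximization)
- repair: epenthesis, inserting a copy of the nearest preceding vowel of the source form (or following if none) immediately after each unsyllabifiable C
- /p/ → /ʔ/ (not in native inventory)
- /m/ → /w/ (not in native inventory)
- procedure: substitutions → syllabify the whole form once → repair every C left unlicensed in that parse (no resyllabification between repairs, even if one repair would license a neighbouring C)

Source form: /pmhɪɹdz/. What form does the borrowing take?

ʔɪwɪhɪɹdɪzɪ

Substitution: /p/ → /ʔ/, /m/ → /w/, giving /ʔwhɪɹdz/.
Under (C)V(C), the unsyllabifiable consonants are /ʔ/, /w/, /d/, /z/ (at most one coda consonant is licensed; onsets are limited to one consonant).
Each unlicensed consonant becomes the onset of a new syllable: /ʔ/ → /ʔɪ/, /w/ → /wɪ/, /d/ → /dɪ/, /z/ → /zɪ/.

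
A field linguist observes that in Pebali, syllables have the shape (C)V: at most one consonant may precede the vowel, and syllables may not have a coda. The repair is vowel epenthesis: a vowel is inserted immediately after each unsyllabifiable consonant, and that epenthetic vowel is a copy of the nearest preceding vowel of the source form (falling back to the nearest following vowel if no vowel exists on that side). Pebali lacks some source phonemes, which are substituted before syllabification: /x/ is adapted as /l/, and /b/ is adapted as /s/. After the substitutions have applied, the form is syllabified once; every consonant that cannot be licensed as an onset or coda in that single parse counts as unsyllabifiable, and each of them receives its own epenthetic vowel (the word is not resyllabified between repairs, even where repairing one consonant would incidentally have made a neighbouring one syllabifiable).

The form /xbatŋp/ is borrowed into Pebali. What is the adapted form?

Substitution: /x/ → /l/, /b/ → /s/, giving /lsatŋp/.
The consonants /l/, /t/, /ŋ/, /p/ cannot be parsed into a legal (C)V syllable (no codas are permitted; onsets are limited to one consonant).
Inserting the epenthetic vowel yields /l/ → /la/, /t/ → /ta/, /ŋ/ → /ŋa/, /p/ → /pa/.

lasataŋapa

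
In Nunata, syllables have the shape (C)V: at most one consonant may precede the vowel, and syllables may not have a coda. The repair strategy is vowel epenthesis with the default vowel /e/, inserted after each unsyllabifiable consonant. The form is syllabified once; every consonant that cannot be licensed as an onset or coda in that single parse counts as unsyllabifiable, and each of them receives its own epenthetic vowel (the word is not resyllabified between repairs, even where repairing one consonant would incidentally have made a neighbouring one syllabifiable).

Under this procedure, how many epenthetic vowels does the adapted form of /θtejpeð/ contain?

The unsyllabifiable consonants are /θ/, /j/, /ð/; each receives one epenthetic vowel.

3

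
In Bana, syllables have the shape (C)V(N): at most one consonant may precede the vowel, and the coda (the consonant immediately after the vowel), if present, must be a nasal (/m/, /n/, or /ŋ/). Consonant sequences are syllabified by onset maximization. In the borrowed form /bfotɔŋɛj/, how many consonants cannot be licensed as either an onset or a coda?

Under (C)V(N), the unsyllabifiable consonants are /b/, /j/ (only a nasal (/m/, /n/, or /ŋ/) is licensed in coda position; onsets are limited to one consonant).

2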